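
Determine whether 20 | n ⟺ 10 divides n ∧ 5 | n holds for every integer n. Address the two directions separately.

Not equivalent: only (⇒) holds.

(⟹) If 20 ∣ n, write n = 20q. Since 20 = 2·10, n = 10·(2q), so 10 ∣ n; and since 20 = 4·5, n = 5·(4q), so 5 ∣ n.

(⟸) This fails: take n = 10. Both 10 ∣ 10 and 5 ∣ 10, yet 10 is not a multiple of 20 (since 10 = 0·20 + 10), so 20 ∤ 10.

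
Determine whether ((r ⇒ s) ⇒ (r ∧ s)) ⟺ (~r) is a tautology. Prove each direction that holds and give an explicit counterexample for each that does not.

Both directions fail.

(⟹) This fails. Under s = F, r = T, the left side is true but the right side is false.

(⟸) This fails. Under s = F, r = F, the left side is false but the right side is true.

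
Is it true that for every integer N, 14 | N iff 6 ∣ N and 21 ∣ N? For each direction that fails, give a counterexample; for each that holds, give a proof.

Only the reverse direction holds.

[⇒] This fails: take N = 14. Certainly 14 ∣ 14, but 6 ∤ 14.

[⇐] Suppose 6 ∣ N and 21 ∣ N. Any common multiple of 6 and 21 is a multiple of their lcm; here lcm(6, 21) = 6·21/gcd(6, 21) = 126/3 = 42, so 42 ∣ N. Since 14 ∣ 42, it follows that 14 ∣ N.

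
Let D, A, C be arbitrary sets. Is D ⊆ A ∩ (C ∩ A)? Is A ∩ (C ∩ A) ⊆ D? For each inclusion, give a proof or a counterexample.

Forward inclusion. This inclusion fails. Take D = {1}, A = ∅, C = ∅; then 1 ∈ D but 1 ∉ A ∩ (C ∩ A).

Reverse inclusion. This inclusion fails. Take D = ∅, A = {1}, C = {1}; then 1 ∈ A ∩ (C ∩ A) but 1 ∉ D.

(⊆) fails and (⊇) fails.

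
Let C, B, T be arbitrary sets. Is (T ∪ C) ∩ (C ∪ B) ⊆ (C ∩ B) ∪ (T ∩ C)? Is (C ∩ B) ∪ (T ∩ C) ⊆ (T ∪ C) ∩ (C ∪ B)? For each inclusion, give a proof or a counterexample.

The sets are not equal: only the reverse inclusion holds.

(⟸) Let x ∈ (C ∩ B) ∪ (T ∩ C). Then either x ∈ C ∩ B and x ∉ T; or x ∈ C ∩ T and x ∉ B; or x ∈ C ∩ B ∩ T. In each case x ∈ (T ∪ C) ∩ (C ∪ B), so (C ∩ B) ∪ (T ∩ C) ⊆ (T ∪ C) ∩ (C ∪ B).

(⟹) This inclusion fails. Take C = {1}, B = ∅, T = ∅; then 1 ∈ (T ∪ C) ∩ (C ∪ B) but 1 ∉ (C ∩ B) ∪ (T ∩ C).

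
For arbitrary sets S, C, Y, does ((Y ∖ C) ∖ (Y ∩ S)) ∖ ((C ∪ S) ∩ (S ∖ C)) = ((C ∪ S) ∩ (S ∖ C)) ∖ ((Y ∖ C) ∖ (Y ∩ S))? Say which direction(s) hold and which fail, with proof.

(⊆) This inclusion fails. Take S = ∅, C = ∅, Y = {1}; then 1 ∈ ((Y ∖ C) ∖ (Y ∩ S)) ∖ ((C ∪ S) ∩ (S ∖ C)) but 1 ∉ ((C ∪ S) ∩ (S ∖ C)) ∖ ((Y ∖ C) ∖ (Y ∩ S)).

(⊇) This inclusion fails. Take S = {1}, C = ∅, Y = ∅; then 1 ∈ ((C ∪ S) ∩ (S ∖ C)) ∖ ((Y ∖ C) ∖ (Y ∩ S)) but 1 ∉ ((Y ∖ C) ∖ (Y ∩ S)) ∖ ((C ∪ S) ∩ (S ∖ C)).

Both inclusions fail.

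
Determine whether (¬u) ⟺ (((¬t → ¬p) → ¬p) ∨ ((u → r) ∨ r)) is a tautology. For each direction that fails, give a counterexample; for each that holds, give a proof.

Forward direction. Assume the antecedent. If u is true, the antecedent cannot hold. If u is false, the consequent reduces to true regardless of the other variables. Either way the consequent holds.

Converse. This fails. Under t = F, p = F, u = T, r = F, the left side is false but the right side is true.

Only the forward implication holds.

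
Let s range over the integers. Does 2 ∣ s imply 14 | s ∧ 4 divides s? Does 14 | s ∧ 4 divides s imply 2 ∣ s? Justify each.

(⇒) fails; (⇐) holds.

[⇒] This fails: take s = 2. Certainly 2 ∣ 2, but 14 ∤ 2.

[⇐] Suppose 14 ∣ s and 4 ∣ s. Any common multiple of 14 and 4 is a multiple of their lcm; here lcm(14, 4) = 14·4/gcd(14, 4) = 56/2 = 28, so 28 ∣ s. Since 2 ∣ 28, it follows that 2 ∣ s.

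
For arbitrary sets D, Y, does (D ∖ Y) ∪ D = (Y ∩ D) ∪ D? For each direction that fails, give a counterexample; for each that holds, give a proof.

(⊆) Let x ∈ (D ∖ Y) ∪ D. Then either x ∈ D and x ∉ Y; or x ∈ D ∩ Y. In each case x ∈ (Y ∩ D) ∪ D, so (D ∖ Y) ∪ D ⊆ (Y ∩ D) ∪ D.

(⊇) Let x ∈ (Y ∩ D) ∪ D. Then either x ∈ D and x ∉ Y; or x ∈ D ∩ Y. In each case x ∈ (D ∖ Y) ∪ D, so (Y ∩ D) ∪ D ⊆ (D ∖ Y) ∪ D.

The two sets are equal.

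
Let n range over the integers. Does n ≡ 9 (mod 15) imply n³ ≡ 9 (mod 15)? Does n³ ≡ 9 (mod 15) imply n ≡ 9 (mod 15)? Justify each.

Both directions hold.

(⟹) Suppose n ≡ 9 (mod 15). Write n = 15j + 9. Then (15j + 9)³ = 3375j³ + 6075j² + 3645j + 729 = 15(225j³ + 405j² + 243j + 48) + 9, so n³ ≡ 9 (mod 15).

(⟸) Conversely, suppose n³ ≡ 9 (mod 15). The only residue r in {0, …, 14} with r³ ≡ 9 (mod 15) is r = 9, so n ≡ 9 (mod 15).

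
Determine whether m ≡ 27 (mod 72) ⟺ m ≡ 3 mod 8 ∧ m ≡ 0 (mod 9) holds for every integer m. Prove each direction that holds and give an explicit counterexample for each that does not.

Equivalent; both directions hold.

Forward direction. Suppose m ≡ 27 (mod 72); write m = 72j + 27. Since 8 ∣ 72, reducing mod 8 gives m ≡ 27 ≡ 3 (mod 8); since 9 ∣ 72, reducing mod 9 gives m ≡ 27 ≡ 0 (mod 9).

Converse. If m ≡ 3 (mod 8) and m ≡ 0 (mod 9), then by the Chinese remainder theorem m ≡ 27 (mod 72). This is exactly m ≡ 27 (mod 72).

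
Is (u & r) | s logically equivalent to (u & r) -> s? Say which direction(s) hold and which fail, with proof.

Both directions fail.

(⟹) This fails. Under u = T, r = T, s = F, the left side is true but the right side is false.

(⟸) This fails. Under u = F, r = F, s = F, the left side is false but the right side is true.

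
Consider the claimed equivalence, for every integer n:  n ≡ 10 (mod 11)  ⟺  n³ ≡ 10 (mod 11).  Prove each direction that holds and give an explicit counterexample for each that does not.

Both directions hold; the statement is true.

(⇒) Suppose n ≡ 10 (mod 11). Write n = 11j + 10. Then (11j + 10)³ = 1331j³ + 3630j² + 3300j + 1000 = 11(121j³ + 330j² + 300j + 90) + 10, so n³ ≡ 10 (mod 11).

(⇐) For the converse, argue contrapositively. If n ≢ 10 (mod 11), then n is congruent to one of 0, 1, 2, 3, 4, 5, 6, 7, 8, 9 modulo 11, and these give n³ ≡ 0, 1, 8, 5, 9, 4, 7, 2, 6, 3 respectively — never 10.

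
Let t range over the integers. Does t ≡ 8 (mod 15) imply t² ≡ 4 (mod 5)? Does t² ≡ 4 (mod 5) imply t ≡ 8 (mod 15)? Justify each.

Only the forward implication holds.

(⟹) Suppose t ≡ 8 (mod 15). Then t² ≡ 8² = 64 (mod 15), and since 5 ∣ 15, also t² ≡ 4 (mod 5).

(⟸) This fails: take t = 2. Then 2² = 4 ≡ 4 (mod 5), yet 2 ≡ 2 (mod 15), not 8.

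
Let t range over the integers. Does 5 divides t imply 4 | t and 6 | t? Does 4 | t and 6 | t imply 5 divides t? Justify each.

(⇒) fails and (⇐) fails.

Forward direction. This fails: take t = 5. Certainly 5 ∣ 5, but 4 ∤ 5.

Converse. This fails: take t = 12. Both 4 ∣ 12 and 6 ∣ 12, yet 12 is not a multiple of 5 (since 12 = 2·5 + 2), so 5 ∤ 12.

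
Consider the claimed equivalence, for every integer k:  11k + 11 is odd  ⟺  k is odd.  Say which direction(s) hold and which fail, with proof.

(→) This fails: k = 0 gives 11k + 11 = 11, which is odd, but 0 is even, not odd.

(←) This also fails: k = 5 is odd, but 11k + 11 = 66 is even, not odd.

Neither direction holds.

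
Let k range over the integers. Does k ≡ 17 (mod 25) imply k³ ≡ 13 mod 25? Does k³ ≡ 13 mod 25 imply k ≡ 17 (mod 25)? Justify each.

(→) Suppose k ≡ 17 (mod 25). Write k = 25j + 17. Then (25j + 17)³ = 15625j³ + 31875j² + 21675j + 4913 = 25(625j³ + 1275j² + 867j + 196) + 13, so k³ ≡ 13 (mod 25).

(←) Conversely, suppose k³ ≡ 13 (mod 25). The only residue r in {0, …, 24} with r³ ≡ 13 (mod 25) is r = 17, so k ≡ 17 (mod 25).

The biconditional holds.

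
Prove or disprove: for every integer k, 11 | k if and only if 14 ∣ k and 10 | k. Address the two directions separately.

(⇒) fails and (⇐) fails.

(⇒) This fails: take k = 11. Certainly 11 ∣ 11, but 14 ∤ 11.

(⇐) This fails: take k = 70. Both 14 ∣ 70 and 10 ∣ 70, yet 70 is not a multiple of 11 (since 70 = 6·11 + 4), so 11 ∤ 70.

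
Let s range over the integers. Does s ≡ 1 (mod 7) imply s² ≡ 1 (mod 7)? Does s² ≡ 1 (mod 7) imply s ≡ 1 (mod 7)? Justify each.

(→) Suppose s ≡ 1 (mod 7). Write s = 7j + 1. Then (7j + 1)² = 49j² + 14j + 1 = 7(7j² + 2j) + 1, so s² ≡ 1 (mod 7).

(←) This fails: take s = 6. Then 6² = 36 ≡ 1 (mod 7), yet 6 ≡ 6 (mod 7), not 1.

Only the forward direction holds.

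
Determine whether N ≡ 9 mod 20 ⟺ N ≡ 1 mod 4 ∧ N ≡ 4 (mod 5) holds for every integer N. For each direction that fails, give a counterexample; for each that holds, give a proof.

Both directions hold.

(⟸) If N ≡ 1 (mod 4) and N ≡ 4 (mod 5), then by the Chinese remainder theorem N ≡ 9 (mod 20). This is exactly N ≡ 9 (mod 20).

(⟹) Suppose N ≡ 9 (mod 20); write N = 20j + 9. Since 4 ∣ 20, reducing mod 4 gives N ≡ 9 ≡ 1 (mod 4); since 5 ∣ 20, reducing mod 5 gives N ≡ 9 ≡ 4 (mod 5).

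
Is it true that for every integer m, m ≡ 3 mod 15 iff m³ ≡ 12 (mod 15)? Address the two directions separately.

Equivalent; both directions hold.

(⇒) Suppose m ≡ 3 mod 15. Write m = 15j + 3. Then (15j + 3)³ = 3375j³ + 2025j² + 405j + 27 = 15(225j³ + 135j² + 27j + 1) + 12, so m³ ≡ 12 (mod 15).

(⇐) Conversely, suppose m³ ≡ 12 (mod 15). The only residue r in {0, …, 14} with r³ ≡ 12 (mod 15) is r = 3, so m ≡ 3 (mod 15).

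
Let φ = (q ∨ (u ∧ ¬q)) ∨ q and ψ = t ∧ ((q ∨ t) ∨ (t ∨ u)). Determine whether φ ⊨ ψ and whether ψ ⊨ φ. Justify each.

Both directions fail.

(⟹) This fails. Under u = T, t = F, q = F, the left side is true but the right side is false.

(⟸) This fails. Under u = F, t = T, q = F, the left side is false but the right side is true.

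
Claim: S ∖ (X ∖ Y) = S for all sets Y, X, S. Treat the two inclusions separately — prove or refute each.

(⟹) Let x ∈ S ∖ (X ∖ Y). Then either x ∈ S and x ∉ Y, X; or x ∈ Y ∩ S and x ∉ X; or x ∈ Y ∩ X ∩ S. In each case x ∈ S, so S ∖ (X ∖ Y) ⊆ S.

(⟸) This inclusion fails. Take Y = ∅, X = {1}, S = {1}; then 1 ∈ S but 1 ∉ S ∖ (X ∖ Y).

Only the forward inclusion holds.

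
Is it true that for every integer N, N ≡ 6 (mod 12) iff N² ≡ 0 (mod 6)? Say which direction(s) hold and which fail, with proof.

Only the forward implication holds.

(⇒) Suppose N ≡ 6 (mod 12). Then N² ≡ 6² = 36 (mod 12), and since 6 ∣ 12, also N² ≡ 0 (mod 6).

(⇐) This fails: take N = 0. Then 0² = 0 ≡ 0 (mod 6), yet 0 ≡ 0 (mod 12), not 6.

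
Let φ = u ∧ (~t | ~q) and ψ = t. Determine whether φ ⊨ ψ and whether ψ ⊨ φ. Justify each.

(→) This fails. Under u = T, t = F, q = F, the left side is true but the right side is false.

(←) This fails. Under u = F, t = T, q = F, the left side is false but the right side is true.

Neither direction holds.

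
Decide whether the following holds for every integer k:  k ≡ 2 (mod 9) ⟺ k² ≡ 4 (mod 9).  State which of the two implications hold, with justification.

Not equivalent: only (⇒) holds.

(⟸) This fails: take k = 7. Then 7² = 49 ≡ 4 (mod 9), yet 7 ≡ 7 (mod 9), not 2.

(⟹) Suppose k ≡ 2 (mod 9). Write k = 9j + 2. Then (9j + 2)² = 81j² + 36j + 4 = 9(9j² + 4j) + 4, so k² ≡ 4 (mod 9).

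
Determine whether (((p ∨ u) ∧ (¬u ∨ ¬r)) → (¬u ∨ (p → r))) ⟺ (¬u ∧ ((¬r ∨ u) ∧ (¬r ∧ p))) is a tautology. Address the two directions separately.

Only the converse holds.

(⟸) Assume the antecedent. If u is true, the antecedent cannot hold. If u is false, the consequent reduces to true regardless of the other variables. Either way the consequent holds.

(⟹) This fails. Under u = F, r = F, p = F, the left side is true but the right side is false.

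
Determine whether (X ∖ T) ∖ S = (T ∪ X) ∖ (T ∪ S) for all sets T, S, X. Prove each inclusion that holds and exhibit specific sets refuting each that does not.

Both inclusions hold; the sets are equal.

(⟹) Let x ∈ (X ∖ T) ∖ S. Then x ∈ X and x ∉ T, S, from which x ∈ (T ∪ X) ∖ (T ∪ S).

(⟸) Let x ∈ (T ∪ X) ∖ (T ∪ S). Then x ∈ X and x ∉ T, S, from which x ∈ (X ∖ T) ∖ S.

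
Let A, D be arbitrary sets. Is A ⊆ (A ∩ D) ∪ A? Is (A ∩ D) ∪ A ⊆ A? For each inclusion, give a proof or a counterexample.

The two sets are equal.

(⊆) Let x ∈ A. Then either x ∈ A and x ∉ D; or x ∈ A ∩ D. In each case x ∈ (A ∩ D) ∪ A, so A ⊆ (A ∩ D) ∪ A.

(⊇) Let x ∈ (A ∩ D) ∪ A. Then either x ∈ A and x ∉ D; or x ∈ A ∩ D. In each case x ∈ A, so (A ∩ D) ∪ A ⊆ A.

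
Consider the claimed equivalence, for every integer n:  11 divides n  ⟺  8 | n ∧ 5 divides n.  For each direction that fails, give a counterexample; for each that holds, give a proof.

Neither direction holds.

(⇒) This fails: take n = 11. Certainly 11 ∣ 11, but 8 ∤ 11.

(⇐) This fails: take n = 40. Both 8 ∣ 40 and 5 ∣ 40, yet 40 is not a multiple of 11 (since 40 = 3·11 + 7), so 11 ∤ 40.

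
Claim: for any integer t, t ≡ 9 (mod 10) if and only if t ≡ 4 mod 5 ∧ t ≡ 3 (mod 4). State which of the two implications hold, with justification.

(→) This fails: t = 9 gives 9 ≡ 9 (mod 10) but 9 ≡ 1 (mod 4), so the conjunction on the right does not hold.

(←) Conversely, if t ≡ 4 (mod 5) and t ≡ 3 (mod 4), then by the Chinese remainder theorem t ≡ 19 (mod 20). Since 19 ≡ 9 (mod 10) and 10 ∣ 20, we get t ≡ 9 (mod 10).

(⇒) fails; (⇐) holds.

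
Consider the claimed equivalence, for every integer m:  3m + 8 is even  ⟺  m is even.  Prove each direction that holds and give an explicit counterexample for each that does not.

Both directions hold; the statement is true.

[⇐] Suppose m is even; write m = 2j. Then 3m + 8 = 3·(2j) + 8 = 2·3j + 8, which is even.

[⇒] Suppose 3m + 8 is even. Since 3 is odd, 3m and m have the same parity, so 3m + 8 ≡ m + 8 (mod 2). As 8 is even, 3m + 8 is even exactly when m is even. Thus m is even.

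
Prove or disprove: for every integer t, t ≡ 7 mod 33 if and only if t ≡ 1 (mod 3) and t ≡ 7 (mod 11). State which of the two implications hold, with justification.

Both directions hold.

Forward direction. Suppose t ≡ 7 (mod 33); write t = 33j + 7. Since 3 ∣ 33, reducing mod 3 gives t ≡ 7 ≡ 1 (mod 3); since 11 ∣ 33, reducing mod 11 gives t ≡ 7 (mod 11).

Converse. If t ≡ 1 (mod 3) and t ≡ 7 (mod 11), then by the Chinese remainder theorem t ≡ 7 (mod 33). This is exactly t ≡ 7 (mod 33).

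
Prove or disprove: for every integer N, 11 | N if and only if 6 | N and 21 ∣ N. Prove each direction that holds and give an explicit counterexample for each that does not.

(→) This fails: take N = 11. Certainly 11 ∣ 11, but 6 ∤ 11.

(←) This fails: take N = 42. Both 6 ∣ 42 and 21 ∣ 42, yet 42 is not a multiple of 11 (since 42 = 3·11 + 9), so 11 ∤ 42.

(⇒) fails and (⇐) fails.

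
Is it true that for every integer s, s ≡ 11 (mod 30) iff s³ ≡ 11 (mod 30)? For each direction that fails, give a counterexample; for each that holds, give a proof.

The biconditional holds.

(⇒) Suppose s ≡ 11 (mod 30). Write s = 30j + 11. Then (30j + 11)³ = 27000j³ + 29700j² + 10890j + 1331 = 30(900j³ + 990j² + 363j + 44) + 11, so s³ ≡ 11 (mod 30).

(⇐) Conversely, suppose s³ ≡ 11 (mod 30). The only residue r in {0, …, 29} with r³ ≡ 11 (mod 30) is r = 11, so s ≡ 11 (mod 30).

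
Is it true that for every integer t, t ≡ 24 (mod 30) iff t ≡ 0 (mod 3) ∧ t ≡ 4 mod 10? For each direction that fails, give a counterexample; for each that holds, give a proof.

Converse. If t ≡ 0 (mod 3) and t ≡ 4 (mod 10), then by the Chinese remainder theorem t ≡ 24 (mod 30). This is exactly t ≡ 24 (mod 30).

Forward direction. Suppose t ≡ 24 (mod 30); write t = 30j + 24. Since 3 ∣ 30, reducing mod 3 gives t ≡ 24 ≡ 0 (mod 3); since 10 ∣ 30, reducing mod 10 gives t ≡ 24 ≡ 4 (mod 10).

Both implications hold.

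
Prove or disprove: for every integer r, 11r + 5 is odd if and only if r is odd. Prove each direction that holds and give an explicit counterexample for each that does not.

Neither implication holds.

[⇒] This fails: r = 4 gives 11r + 5 = 49, which is odd, but 4 is even, not odd.

[⇐] This also fails: r = 7 is odd, but 11r + 5 = 82 is even, not odd.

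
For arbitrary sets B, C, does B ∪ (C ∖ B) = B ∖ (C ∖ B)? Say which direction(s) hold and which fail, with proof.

(⟸) Let x ∈ B ∖ (C ∖ B). Then either x ∈ B and x ∉ C; or x ∈ B ∩ C. In each case x ∈ B ∪ (C ∖ B), so B ∖ (C ∖ B) ⊆ B ∪ (C ∖ B).

(⟹) This inclusion fails. Take B = ∅, C = {1}; then 1 ∈ B ∪ (C ∖ B) but 1 ∉ B ∖ (C ∖ B).

(⊆) fails; (⊇) holds.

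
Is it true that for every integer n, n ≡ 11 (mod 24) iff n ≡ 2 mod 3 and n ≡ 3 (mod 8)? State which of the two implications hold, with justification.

(⇒) Suppose n ≡ 11 (mod 24); write n = 24j + 11. Since 3 ∣ 24, reducing mod 3 gives n ≡ 11 ≡ 2 (mod 3); since 8 ∣ 24, reducing mod 8 gives n ≡ 11 ≡ 3 (mod 8).

(⇐) Conversely, if n ≡ 2 (mod 3) and n ≡ 3 (mod 8), then by the Chinese remainder theorem n ≡ 11 (mod 24). This is exactly n ≡ 11 (mod 24).

Both implications hold.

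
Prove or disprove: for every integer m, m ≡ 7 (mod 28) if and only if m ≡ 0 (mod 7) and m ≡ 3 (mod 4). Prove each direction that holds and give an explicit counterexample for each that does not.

(⇒) Suppose m ≡ 7 (mod 28); write m = 28j + 7. Since 7 ∣ 28, reducing mod 7 gives m ≡ 7 ≡ 0 (mod 7); since 4 ∣ 28, reducing mod 4 gives m ≡ 7 ≡ 3 (mod 4).

(⇐) Conversely, if m ≡ 0 (mod 7) and m ≡ 3 (mod 4), then by the Chinese remainder theorem m ≡ 7 (mod 28). This is exactly m ≡ 7 (mod 28).

The biconditional holds.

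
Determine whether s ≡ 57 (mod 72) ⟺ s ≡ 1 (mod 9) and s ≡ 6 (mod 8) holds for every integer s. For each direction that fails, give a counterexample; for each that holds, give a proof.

Both directions fail.

[⇒] This fails: s = 57 gives 57 ≡ 57 (mod 72) but 57 ≡ 3 (mod 9), so the conjunction on the right does not hold.

[⇐] This fails: s = 46 satisfies both congruences on the right (46 ≡ 1 mod 9 and 46 ≡ 6 mod 8) yet 46 ≡ 46 (mod 72), not 57.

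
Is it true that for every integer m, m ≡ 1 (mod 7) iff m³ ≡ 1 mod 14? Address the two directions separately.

(→) This fails: take m = 8. Then 8 ≡ 1 (mod 7), but 8³ = 512 ≡ 8 (mod 14), not 1.

(←) This fails: take m = 9. Then 9³ = 729 ≡ 1 (mod 14), yet 9 ≡ 2 (mod 7), not 1.

Neither direction holds.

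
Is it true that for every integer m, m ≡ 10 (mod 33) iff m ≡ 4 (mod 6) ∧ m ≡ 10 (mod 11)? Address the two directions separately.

Only the reverse direction holds.

(⇒) This fails: m = 43 gives 43 ≡ 10 (mod 33) but 43 ≡ 1 (mod 6), so the conjunction on the right does not hold.

(⇐) Conversely, if m ≡ 4 (mod 6) and m ≡ 10 (mod 11), then by the Chinese remainder theorem m ≡ 10 (mod 66). Since 10 ≡ 10 (mod 33) and 33 ∣ 66, we get m ≡ 10 (mod 33).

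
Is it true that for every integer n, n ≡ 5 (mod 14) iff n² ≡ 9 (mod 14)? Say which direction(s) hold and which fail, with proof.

[⇒] This fails: take n = 5. Then 5 ≡ 5 (mod 14), but 5² = 25 ≡ 11 (mod 14), not 9.

[⇐] This fails: take n = 3. Then 3² = 9 ≡ 9 (mod 14), yet 3 ≡ 3 (mod 14), not 5.

(⇒) fails and (⇐) fails.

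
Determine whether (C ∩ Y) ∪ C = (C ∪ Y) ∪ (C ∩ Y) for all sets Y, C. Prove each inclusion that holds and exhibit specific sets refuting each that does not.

Only the forward inclusion holds.

(⟸) This inclusion fails. Take Y = {1}, C = ∅; then 1 ∈ (C ∪ Y) ∪ (C ∩ Y) but 1 ∉ (C ∩ Y) ∪ C.

(⟹) Let x ∈ (C ∩ Y) ∪ C. Then either x ∈ C and x ∉ Y; or x ∈ Y ∩ C. In each case x ∈ (C ∪ Y) ∪ (C ∩ Y), so (C ∩ Y) ∪ C ⊆ (C ∪ Y) ∪ (C ∩ Y).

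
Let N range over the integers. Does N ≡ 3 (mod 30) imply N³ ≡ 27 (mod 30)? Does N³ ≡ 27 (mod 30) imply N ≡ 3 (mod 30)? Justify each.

Converse. Suppose N³ ≡ 27 (mod 30). The only residue r in {0, …, 29} with r³ ≡ 27 (mod 30) is r = 3, so N ≡ 3 (mod 30).

Forward direction. Suppose N ≡ 3 (mod 30). Write N = 30j + 3. Then (30j + 3)³ = 27000j³ + 8100j² + 810j + 27 = 30(900j³ + 270j² + 27j) + 27, so N³ ≡ 27 (mod 30).

Both directions hold.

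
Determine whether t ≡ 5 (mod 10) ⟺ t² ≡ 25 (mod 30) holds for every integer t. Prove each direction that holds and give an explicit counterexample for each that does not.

[⇐] The residues r modulo 30 with r² ≡ 25 (mod 30) are exactly {5, 25}, and each is ≡ 5 (mod 10).

[⇒] This fails: take t = 15. Then 15 ≡ 5 (mod 10), but 15² = 225 ≡ 15 (mod 30), not 25.

Not equivalent: only (⇐) holds.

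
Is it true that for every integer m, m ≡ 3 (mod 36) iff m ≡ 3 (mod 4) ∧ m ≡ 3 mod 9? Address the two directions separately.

Both implications hold.

(←) If m ≡ 3 (mod 4) and m ≡ 3 (mod 9), then by the Chinese remainder theorem m ≡ 3 (mod 36). This is exactly m ≡ 3 (mod 36).

(→) Suppose m ≡ 3 (mod 36); write m = 36j + 3. Since 4 ∣ 36, reducing mod 4 gives m ≡ 3 (mod 4); since 9 ∣ 36, reducing mod 9 gives m ≡ 3 (mod 9).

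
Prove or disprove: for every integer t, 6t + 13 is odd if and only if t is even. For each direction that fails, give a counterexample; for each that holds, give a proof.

Not equivalent: only (⇐) holds.

(⟹) This fails: take t = 3. Then 6t + 13 = 31, which is odd, yet t = 3 is odd, not even.

(⟸) Suppose t is even. Since 6 is even, 6t is even for every t, so 6t + 13 has the same parity as 13, which is odd. Hence 6t + 13 is odd.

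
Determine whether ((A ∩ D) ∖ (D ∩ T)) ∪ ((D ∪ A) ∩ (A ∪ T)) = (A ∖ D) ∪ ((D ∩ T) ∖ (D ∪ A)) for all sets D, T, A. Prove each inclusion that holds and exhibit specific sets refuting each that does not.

Only the reverse inclusion holds.

Reverse inclusion. Let x ∈ (A ∖ D) ∪ ((D ∩ T) ∖ (D ∪ A)). Then either x ∈ A and x ∉ D, T; or x ∈ T ∩ A and x ∉ D. In each case x ∈ ((A ∩ D) ∖ (D ∩ T)) ∪ ((D ∪ A) ∩ (A ∪ T)), so (A ∖ D) ∪ ((D ∩ T) ∖ (D ∪ A)) ⊆ ((A ∩ D) ∖ (D ∩ T)) ∪ ((D ∪ A) ∩ (A ∪ T)).

Forward inclusion. This inclusion fails. Take D = {1}, T = {1}, A = ∅; then 1 ∈ ((A ∩ D) ∖ (D ∩ T)) ∪ ((D ∪ A) ∩ (A ∪ T)) but 1 ∉ (A ∖ D) ∪ ((D ∩ T) ∖ (D ∪ A)).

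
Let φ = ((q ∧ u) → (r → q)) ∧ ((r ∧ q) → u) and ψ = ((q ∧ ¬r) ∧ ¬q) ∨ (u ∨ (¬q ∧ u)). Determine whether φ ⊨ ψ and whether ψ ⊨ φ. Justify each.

(⟸) Assume the antecedent. If u is true, the consequent reduces to true regardless of the other variables. If u is false, the antecedent cannot hold. Either way the consequent holds.

(⟹) This fails. Under u = F, q = F, r = F, the left side is true but the right side is false.

Only the converse holds.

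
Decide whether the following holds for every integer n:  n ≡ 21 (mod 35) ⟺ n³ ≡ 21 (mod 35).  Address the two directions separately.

Forward direction. Suppose n ≡ 21 (mod 35). Write n = 35j + 21. Then (35j + 21)³ = 42875j³ + 77175j² + 46305j + 9261 = 35(1225j³ + 2205j² + 1323j + 264) + 21, so n³ ≡ 21 (mod 35).

Converse. Suppose n³ ≡ 21 (mod 35). The only residue r in {0, …, 34} with r³ ≡ 21 (mod 35) is r = 21, so n ≡ 21 (mod 35).

Both directions hold.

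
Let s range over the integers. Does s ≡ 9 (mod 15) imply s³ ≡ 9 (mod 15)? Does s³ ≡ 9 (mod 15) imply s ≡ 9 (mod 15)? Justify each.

The biconditional holds.

(⟹) Suppose s ≡ 9 (mod 15). Write s = 15j + 9. Then (15j + 9)³ = 3375j³ + 6075j² + 3645j + 729 = 15(225j³ + 405j² + 243j + 48) + 9, so s³ ≡ 9 (mod 15).

(⟸) Conversely, suppose s³ ≡ 9 (mod 15). The only residue r in {0, …, 14} with r³ ≡ 9 (mod 15) is r = 9, so s ≡ 9 (mod 15).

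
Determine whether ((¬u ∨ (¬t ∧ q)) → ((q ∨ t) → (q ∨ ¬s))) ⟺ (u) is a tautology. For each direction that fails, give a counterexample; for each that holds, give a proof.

Only the converse holds.

(⟸) Assume the antecedent. If u is true, the consequent reduces to true regardless of the other variables. If u is false, the antecedent cannot hold. Either way the consequent holds.

(⟹) This fails. Under t = F, s = F, u = F, q = F, the left side is true but the right side is false.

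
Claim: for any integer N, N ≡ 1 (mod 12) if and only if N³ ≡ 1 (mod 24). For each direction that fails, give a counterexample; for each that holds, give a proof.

Not equivalent: only (⇐) holds.

Forward direction. This fails: take N = 13. Then 13 ≡ 1 (mod 12), but 13³ = 2197 ≡ 13 (mod 24), not 1.

Converse. The residues r modulo 24 with r³ ≡ 1 (mod 24) are exactly {1}, and each is ≡ 1 (mod 12).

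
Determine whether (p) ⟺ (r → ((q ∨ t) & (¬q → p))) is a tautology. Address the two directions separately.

Neither direction holds.

[⇒] This fails. Under q = F, r = T, t = F, p = T, the left side is true but the right side is false.

[⇐] This fails. Under q = F, r = F, t = F, p = F, the left side is false but the right side is true.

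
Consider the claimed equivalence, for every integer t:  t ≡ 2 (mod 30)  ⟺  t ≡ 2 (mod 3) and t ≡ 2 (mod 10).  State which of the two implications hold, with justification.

Both implications hold.

(⟹) Suppose t ≡ 2 (mod 30); write t = 30j + 2. Since 3 ∣ 30, reducing mod 3 gives t ≡ 2 (mod 3); since 10 ∣ 30, reducing mod 10 gives t ≡ 2 (mod 10).

(⟸) Conversely, if t ≡ 2 (mod 3) and t ≡ 2 (mod 10), then by the Chinese remainder theorem t ≡ 2 (mod 30). This is exactly t ≡ 2 (mod 30).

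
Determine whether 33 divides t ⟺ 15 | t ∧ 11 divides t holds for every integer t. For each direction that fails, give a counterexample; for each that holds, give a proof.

Only the converse holds.

(→) This fails: take t = 33. Certainly 33 ∣ 33, but 15 ∤ 33.

(←) Suppose 15 ∣ t and 11 ∣ t. Any common multiple of 15 and 11 is a multiple of their lcm; here gcd(15, 11) = 1, so lcm(15, 11) = 15·11 = 165, so 165 ∣ t. Since 33 ∣ 165, it follows that 33 ∣ t.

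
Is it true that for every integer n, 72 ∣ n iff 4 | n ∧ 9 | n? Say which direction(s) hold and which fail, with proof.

(←) This fails: take n = 36. Both 4 ∣ 36 and 9 ∣ 36, yet 36 is not a multiple of 72 (since 36 = 0·72 + 36), so 72 ∤ 36.

(→) If 72 ∣ n, write n = 72q. Since 72 = 18·4, n = 4·(18q), so 4 ∣ n; and since 72 = 8·9, n = 9·(8q), so 9 ∣ n.

Only the forward implication holds.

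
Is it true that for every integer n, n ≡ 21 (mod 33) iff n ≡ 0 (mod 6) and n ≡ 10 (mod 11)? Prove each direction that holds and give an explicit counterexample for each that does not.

(→) This fails: n = 21 gives 21 ≡ 21 (mod 33) but 21 ≡ 3 (mod 6), so the conjunction on the right does not hold.

(←) Conversely, if n ≡ 0 (mod 6) and n ≡ 10 (mod 11), then by the Chinese remainder theorem n ≡ 54 (mod 66). Since 54 ≡ 21 (mod 33) and 33 ∣ 66, we get n ≡ 21 (mod 33).

Not equivalent: only (⇐) holds.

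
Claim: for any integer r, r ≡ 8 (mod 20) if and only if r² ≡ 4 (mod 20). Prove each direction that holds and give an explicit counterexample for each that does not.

Forward direction. Suppose r ≡ 8 (mod 20). Write r = 20j + 8. Then (20j + 8)² = 400j² + 320j + 64 = 20(20j² + 16j + 3) + 4, so r² ≡ 4 (mod 20).

Converse. This fails: take r = 2. Then 2² = 4 ≡ 4 (mod 20), yet 2 ≡ 2 (mod 20), not 8.

(⇒) holds; (⇐) fails.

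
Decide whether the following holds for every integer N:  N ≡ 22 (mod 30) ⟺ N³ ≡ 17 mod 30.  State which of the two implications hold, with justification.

Neither implication holds.

Forward direction. This fails: take N = 22. Then 22 ≡ 22 (mod 30), but 22³ = 10648 ≡ 28 (mod 30), not 17.

Converse. This fails: take N = 23. Then 23³ = 12167 ≡ 17 (mod 30), yet 23 ≡ 23 (mod 30), not 22.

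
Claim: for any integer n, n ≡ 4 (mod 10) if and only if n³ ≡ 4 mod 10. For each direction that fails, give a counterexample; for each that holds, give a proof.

Equivalent; both directions hold.

Converse. For the converse, argue contrapositively. If n ≢ 4 (mod 10), then n is congruent to one of 0, 1, 2, 3, 5, 6, 7, 8, 9 modulo 10, and these give n³ ≡ 0, 1, 8, 7, 5, 6, 3, 2, 9 respectively — never 4.

Forward direction. Suppose n ≡ 4 (mod 10). Write n = 10j + 4. Then (10j + 4)³ = 1000j³ + 1200j² + 480j + 64 = 10(100j³ + 120j² + 48j + 6) + 4, so n³ ≡ 4 (mod 10).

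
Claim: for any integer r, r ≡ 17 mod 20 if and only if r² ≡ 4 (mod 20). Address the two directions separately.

[⇒] This fails: take r = 17. Then 17 ≡ 17 (mod 20), but 17² = 289 ≡ 9 (mod 20), not 4.

[⇐] This fails: take r = 2. Then 2² = 4 ≡ 4 (mod 20), yet 2 ≡ 2 (mod 20), not 17.

Neither implication holds.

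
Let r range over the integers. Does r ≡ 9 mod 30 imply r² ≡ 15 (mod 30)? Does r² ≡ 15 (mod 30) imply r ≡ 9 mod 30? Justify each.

Neither direction holds.

Forward direction. This fails: take r = 9. Then 9 ≡ 9 (mod 30), but 9² = 81 ≡ 21 (mod 30), not 15.

Converse. This fails: take r = 15. Then 15² = 225 ≡ 15 (mod 30), yet 15 ≡ 15 (mod 30), not 9.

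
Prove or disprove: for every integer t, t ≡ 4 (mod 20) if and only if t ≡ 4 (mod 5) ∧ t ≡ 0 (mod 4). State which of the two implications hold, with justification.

(⟸) If t ≡ 4 (mod 5) and t ≡ 0 (mod 4), then by the Chinese remainder theorem t ≡ 4 (mod 20). This is exactly t ≡ 4 (mod 20).

(⟹) Suppose t ≡ 4 (mod 20); write t = 20j + 4. Since 5 ∣ 20, reducing mod 5 gives t ≡ 4 (mod 5); since 4 ∣ 20, reducing mod 4 gives t ≡ 4 ≡ 0 (mod 4).

Both directions hold.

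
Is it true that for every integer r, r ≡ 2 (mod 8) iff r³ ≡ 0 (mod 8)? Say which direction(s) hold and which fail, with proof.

(→) Suppose r ≡ 2 (mod 8). Write r = 8j + 2. Then (8j + 2)³ = 512j³ + 384j² + 96j + 8 = 8(64j³ + 48j² + 12j + 1) + 0, so r³ ≡ 0 (mod 8).

(←) This fails: take r = 0. Then 0³ = 0 ≡ 0 (mod 8), yet 0 ≡ 0 (mod 8), not 2.

Not equivalent: only (⇒) holds.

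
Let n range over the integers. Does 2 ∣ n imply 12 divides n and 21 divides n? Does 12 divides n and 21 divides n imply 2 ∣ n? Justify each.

Not equivalent: only (⇐) holds.

(⇒) This fails: take n = 2. Certainly 2 ∣ 2, but 12 ∤ 2.

(⇐) Suppose 12 ∣ n and 21 ∣ n. Any common multiple of 12 and 21 is a multiple of their lcm; here lcm(12, 21) = 12·21/gcd(12, 21) = 252/3 = 84, so 84 ∣ n. Since 2 ∣ 84, it follows that 2 ∣ n.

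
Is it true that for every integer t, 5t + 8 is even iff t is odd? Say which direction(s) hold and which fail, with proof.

(→) This fails: t = 6 gives 5t + 8 = 38, which is even, but 6 is even, not odd.

(←) This also fails: t = 5 is odd, but 5t + 8 = 33 is odd, not even.

(⇒) fails and (⇐) fails.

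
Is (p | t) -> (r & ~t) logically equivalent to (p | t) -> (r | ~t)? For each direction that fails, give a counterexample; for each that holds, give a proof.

(⟹) Assume the antecedent. If t is true, the antecedent cannot hold. If t is false, (p | t) -> (r | ~t) reduces to true regardless of the other variables. Either way (p | t) -> (r | ~t) holds.

(⟸) This fails. Under t = T, r = T, p = F, the left side is false but the right side is true.

Not equivalent: only (⇒) holds.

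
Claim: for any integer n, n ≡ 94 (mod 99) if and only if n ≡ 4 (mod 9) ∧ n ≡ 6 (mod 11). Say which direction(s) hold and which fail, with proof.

Both directions hold; the statement is true.

(←) If n ≡ 4 (mod 9) and n ≡ 6 (mod 11), then by the Chinese remainder theorem n ≡ 94 (mod 99). This is exactly n ≡ 94 (mod 99).

(→) Suppose n ≡ 94 (mod 99); write n = 99j + 94. Since 9 ∣ 99, reducing mod 9 gives n ≡ 94 ≡ 4 (mod 9); since 11 ∣ 99, reducing mod 11 gives n ≡ 94 ≡ 6 (mod 11).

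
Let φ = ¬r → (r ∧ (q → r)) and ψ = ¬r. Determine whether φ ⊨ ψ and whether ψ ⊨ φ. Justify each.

Neither direction holds.

[⇒] This fails. Under r = T, q = F, the left side is true but the right side is false.

[⇐] This fails. Under r = F, q = F, the left side is false but the right side is true.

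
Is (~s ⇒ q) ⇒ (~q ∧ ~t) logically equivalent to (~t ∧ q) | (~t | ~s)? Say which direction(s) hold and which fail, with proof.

Not equivalent: only (⇒) holds.

[⇒] Assume the antecedent. If t is true, the antecedent forces (t = T, s = F, q = F), and (~t ∧ q) | (~t | ~s) holds there. If t is false, (~t ∧ q) | (~t | ~s) reduces to true regardless of the other variables. Either way (~t ∧ q) | (~t | ~s) holds.

[⇐] This fails. Under t = F, s = F, q = T, the left side is false but the right side is true.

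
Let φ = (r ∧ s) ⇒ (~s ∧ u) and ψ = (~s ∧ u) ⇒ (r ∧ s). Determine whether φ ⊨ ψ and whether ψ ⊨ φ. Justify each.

Both directions fail.

(⟹) This fails. Under s = F, r = F, u = T, the left side is true but the right side is false.

(⟸) This fails. Under s = T, r = T, u = F, the left side is false but the right side is true.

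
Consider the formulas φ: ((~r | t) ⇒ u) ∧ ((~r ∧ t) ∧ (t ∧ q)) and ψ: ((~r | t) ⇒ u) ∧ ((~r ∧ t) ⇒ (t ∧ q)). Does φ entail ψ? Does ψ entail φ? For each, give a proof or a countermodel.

(⇒) Assume the antecedent. If q is true, the antecedent forces (q = T, u = T, t = T, r = F), and the consequent holds there. If q is false, the antecedent cannot hold. Either way the consequent holds.

(⇐) This fails. Under q = F, u = T, t = F, r = F, the left side is false but the right side is true.

(⇒) holds; (⇐) fails.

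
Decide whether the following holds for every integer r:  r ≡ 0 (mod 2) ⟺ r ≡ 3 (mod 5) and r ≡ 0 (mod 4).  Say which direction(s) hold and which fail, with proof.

(⇒) This fails: r = 0 gives 0 ≡ 0 (mod 2) but 0 ≡ 0 (mod 5), so the conjunction on the right does not hold.

(⇐) Conversely, if r ≡ 3 (mod 5) and r ≡ 0 (mod 4), then by the Chinese remainder theorem r ≡ 8 (mod 20). Since 8 ≡ 0 (mod 2) and 2 ∣ 20, we get r ≡ 0 (mod 2).

The forward direction fails; the converse holds.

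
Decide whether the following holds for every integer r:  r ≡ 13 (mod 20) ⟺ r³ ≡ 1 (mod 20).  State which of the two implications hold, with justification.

Neither direction holds.

Forward direction. This fails: take r = 13. Then 13 ≡ 13 (mod 20), but 13³ = 2197 ≡ 17 (mod 20), not 1.

Converse. This fails: take r = 1. Then 1³ = 1 ≡ 1 (mod 20), yet 1 ≡ 1 (mod 20), not 13.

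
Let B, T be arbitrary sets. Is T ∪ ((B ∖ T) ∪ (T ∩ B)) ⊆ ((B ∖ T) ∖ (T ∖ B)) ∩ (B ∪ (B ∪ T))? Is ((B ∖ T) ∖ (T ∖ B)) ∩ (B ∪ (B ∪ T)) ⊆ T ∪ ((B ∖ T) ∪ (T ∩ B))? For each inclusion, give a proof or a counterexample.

Only the reverse inclusion holds.

Forward inclusion. This inclusion fails. Take B = ∅, T = {1}; then 1 ∈ T ∪ ((B ∖ T) ∪ (T ∩ B)) but 1 ∉ ((B ∖ T) ∖ (T ∖ B)) ∩ (B ∪ (B ∪ T)).

Reverse inclusion. Let x ∈ ((B ∖ T) ∖ (T ∖ B)) ∩ (B ∪ (B ∪ T)). Then x ∈ B and x ∉ T, from which x ∈ T ∪ ((B ∖ T) ∪ (T ∩ B)).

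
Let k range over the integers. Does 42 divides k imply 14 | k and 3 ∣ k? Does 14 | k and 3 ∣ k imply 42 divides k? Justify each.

Equivalent; both directions hold.

Forward direction. If 42 ∣ k, write k = 42q. Since 42 = 3·14, k = 14·(3q), so 14 ∣ k; and since 42 = 14·3, k = 3·(14q), so 3 ∣ k.

Converse. Suppose 14 ∣ k and 3 ∣ k. Any common multiple of 14 and 3 is a multiple of their lcm; here gcd(14, 3) = 1, so lcm(14, 3) = 14·3 = 42, so 42 ∣ k.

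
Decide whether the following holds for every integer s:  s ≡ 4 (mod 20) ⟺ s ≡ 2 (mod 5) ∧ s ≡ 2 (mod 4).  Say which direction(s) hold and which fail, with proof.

Both directions fail.

[⇒] This fails: s = 4 gives 4 ≡ 4 (mod 20) but 4 ≡ 4 (mod 5), so the conjunction on the right does not hold.

[⇐] This fails: s = 2 satisfies both congruences on the right (2 ≡ 2 mod 5 and 2 ≡ 2 mod 4) yet 2 ≡ 2 (mod 20), not 4.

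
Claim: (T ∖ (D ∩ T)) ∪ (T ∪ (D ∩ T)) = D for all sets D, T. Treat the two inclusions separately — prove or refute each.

Both inclusions fail.

(⊆) This inclusion fails. Take D = ∅, T = {1}; then 1 ∈ (T ∖ (D ∩ T)) ∪ (T ∪ (D ∩ T)) but 1 ∉ D.

(⊇) This inclusion fails. Take D = {1}, T = ∅; then 1 ∈ D but 1 ∉ (T ∖ (D ∩ T)) ∪ (T ∪ (D ∩ T)).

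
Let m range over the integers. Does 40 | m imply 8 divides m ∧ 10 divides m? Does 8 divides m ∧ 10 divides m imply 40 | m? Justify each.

Equivalent; both directions hold.

(⟹) If 40 ∣ m, write m = 40q. Since 40 = 5·8, m = 8·(5q), so 8 ∣ m; and since 40 = 4·10, m = 10·(4q), so 10 ∣ m.

(⟸) Suppose 8 ∣ m and 10 ∣ m. Any common multiple of 8 and 10 is a multiple of their lcm; here lcm(8, 10) = 8·10/gcd(8, 10) = 80/2 = 40, so 40 ∣ m.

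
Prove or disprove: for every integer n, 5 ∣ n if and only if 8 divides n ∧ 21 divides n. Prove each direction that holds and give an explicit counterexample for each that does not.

Neither implication holds.

(⇒) This fails: take n = 5. Certainly 5 ∣ 5, but 8 ∤ 5.

(⇐) This fails: take n = 168. Both 8 ∣ 168 and 21 ∣ 168, yet 168 is not a multiple of 5 (since 168 = 33·5 + 3), so 5 ∤ 168.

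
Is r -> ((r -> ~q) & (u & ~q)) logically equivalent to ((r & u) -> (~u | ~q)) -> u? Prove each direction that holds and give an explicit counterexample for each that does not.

Neither direction holds.

Forward direction. This fails. Under r = F, q = F, u = F, the left side is true but the right side is false.

Converse. This fails. Under r = T, q = T, u = T, the left side is false but the right side is true.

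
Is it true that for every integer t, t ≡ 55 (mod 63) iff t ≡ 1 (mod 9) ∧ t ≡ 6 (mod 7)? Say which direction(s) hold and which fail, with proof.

Both directions hold.

Forward direction. Suppose t ≡ 55 (mod 63); write t = 63j + 55. Since 9 ∣ 63, reducing mod 9 gives t ≡ 55 ≡ 1 (mod 9); since 7 ∣ 63, reducing mod 7 gives t ≡ 55 ≡ 6 (mod 7).

Converse. If t ≡ 1 (mod 9) and t ≡ 6 (mod 7), then by the Chinese remainder theorem t ≡ 55 (mod 63). This is exactly t ≡ 55 (mod 63).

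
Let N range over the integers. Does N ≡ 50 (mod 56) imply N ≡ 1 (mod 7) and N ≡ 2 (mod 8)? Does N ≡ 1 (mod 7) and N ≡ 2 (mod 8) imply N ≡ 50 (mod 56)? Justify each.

Both directions hold.

[⇐] If N ≡ 1 (mod 7) and N ≡ 2 (mod 8), then by the Chinese remainder theorem N ≡ 50 (mod 56). This is exactly N ≡ 50 (mod 56).

[⇒] Suppose N ≡ 50 (mod 56); write N = 56j + 50. Since 7 ∣ 56, reducing mod 7 gives N ≡ 50 ≡ 1 (mod 7); since 8 ∣ 56, reducing mod 8 gives N ≡ 50 ≡ 2 (mod 8).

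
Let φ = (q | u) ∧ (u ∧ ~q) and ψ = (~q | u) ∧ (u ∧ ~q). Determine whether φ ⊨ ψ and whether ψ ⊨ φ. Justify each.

The biconditional holds.

(⟹) Assume the antecedent. If q is true, the antecedent cannot hold. If q is false, the antecedent forces (q = F, u = T), and (~q | u) ∧ (u ∧ ~q) holds there. Either way (~q | u) ∧ (u ∧ ~q) holds.

(⟸) Assume the antecedent. If q is true, the antecedent cannot hold. If q is false, the antecedent forces (q = F, u = T), and (q | u) ∧ (u ∧ ~q) holds there. Either way (q | u) ∧ (u ∧ ~q) holds.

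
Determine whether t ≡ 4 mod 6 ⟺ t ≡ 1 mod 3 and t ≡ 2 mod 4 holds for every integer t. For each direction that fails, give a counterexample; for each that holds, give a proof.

(⟹) This fails: t = 4 gives 4 ≡ 4 (mod 6) but 4 ≡ 0 (mod 4), so the conjunction on the right does not hold.

(⟸) Conversely, if t ≡ 1 (mod 3) and t ≡ 2 (mod 4), then by the Chinese remainder theorem t ≡ 10 (mod 12). Since 10 ≡ 4 (mod 6) and 6 ∣ 12, we get t ≡ 4 (mod 6).

Only the reverse direction holds.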